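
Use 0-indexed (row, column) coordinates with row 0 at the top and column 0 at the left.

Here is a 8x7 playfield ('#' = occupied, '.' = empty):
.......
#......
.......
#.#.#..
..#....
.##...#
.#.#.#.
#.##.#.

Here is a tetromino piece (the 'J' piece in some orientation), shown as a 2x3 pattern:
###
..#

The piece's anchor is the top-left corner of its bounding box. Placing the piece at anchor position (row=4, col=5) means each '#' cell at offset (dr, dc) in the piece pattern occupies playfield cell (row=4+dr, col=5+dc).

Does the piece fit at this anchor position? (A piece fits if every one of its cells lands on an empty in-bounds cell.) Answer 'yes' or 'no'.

Answer: no

Derivation:
Check each piece cell at anchor (4, 5):
  offset (0,0) -> (4,5): empty -> OK
  offset (0,1) -> (4,6): empty -> OK
  offset (0,2) -> (4,7): out of bounds -> FAIL
  offset (1,2) -> (5,7): out of bounds -> FAIL
All cells valid: no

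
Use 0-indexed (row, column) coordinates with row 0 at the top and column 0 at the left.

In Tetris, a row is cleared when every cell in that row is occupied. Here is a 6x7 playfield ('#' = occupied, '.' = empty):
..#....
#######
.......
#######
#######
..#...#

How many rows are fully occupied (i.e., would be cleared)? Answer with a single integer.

Check each row:
  row 0: 6 empty cells -> not full
  row 1: 0 empty cells -> FULL (clear)
  row 2: 7 empty cells -> not full
  row 3: 0 empty cells -> FULL (clear)
  row 4: 0 empty cells -> FULL (clear)
  row 5: 5 empty cells -> not full
Total rows cleared: 3

Answer: 3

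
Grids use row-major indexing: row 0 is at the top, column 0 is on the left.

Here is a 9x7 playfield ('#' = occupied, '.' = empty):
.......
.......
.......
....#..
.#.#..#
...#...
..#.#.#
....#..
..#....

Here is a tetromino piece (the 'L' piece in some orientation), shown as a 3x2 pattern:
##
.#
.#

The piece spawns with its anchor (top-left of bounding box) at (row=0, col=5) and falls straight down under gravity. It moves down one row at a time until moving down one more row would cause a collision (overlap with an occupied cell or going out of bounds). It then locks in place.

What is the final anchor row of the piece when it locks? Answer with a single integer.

Spawn at (row=0, col=5). Try each row:
  row 0: fits
  row 1: fits
  row 2: blocked -> lock at row 1

Answer: 1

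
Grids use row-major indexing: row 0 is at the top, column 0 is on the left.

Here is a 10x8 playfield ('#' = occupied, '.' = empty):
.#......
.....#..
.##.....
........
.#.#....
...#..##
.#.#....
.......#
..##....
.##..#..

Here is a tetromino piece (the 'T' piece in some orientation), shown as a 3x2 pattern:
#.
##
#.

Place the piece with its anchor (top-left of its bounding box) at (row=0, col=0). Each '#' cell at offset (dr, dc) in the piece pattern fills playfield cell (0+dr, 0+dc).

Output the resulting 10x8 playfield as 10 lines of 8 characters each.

Fill (0+0,0+0) = (0,0)
Fill (0+1,0+0) = (1,0)
Fill (0+1,0+1) = (1,1)
Fill (0+2,0+0) = (2,0)

Answer: ##......
##...#..
###.....
........
.#.#....
...#..##
.#.#....
.......#
..##....
.##..#..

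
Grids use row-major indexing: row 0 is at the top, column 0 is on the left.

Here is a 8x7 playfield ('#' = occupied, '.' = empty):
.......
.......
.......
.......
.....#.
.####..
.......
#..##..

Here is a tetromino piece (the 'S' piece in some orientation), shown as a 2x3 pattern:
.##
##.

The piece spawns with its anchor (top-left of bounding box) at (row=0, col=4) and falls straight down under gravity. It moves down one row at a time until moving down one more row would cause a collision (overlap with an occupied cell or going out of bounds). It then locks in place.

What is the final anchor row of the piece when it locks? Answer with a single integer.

Spawn at (row=0, col=4). Try each row:
  row 0: fits
  row 1: fits
  row 2: fits
  row 3: blocked -> lock at row 2

Answer: 2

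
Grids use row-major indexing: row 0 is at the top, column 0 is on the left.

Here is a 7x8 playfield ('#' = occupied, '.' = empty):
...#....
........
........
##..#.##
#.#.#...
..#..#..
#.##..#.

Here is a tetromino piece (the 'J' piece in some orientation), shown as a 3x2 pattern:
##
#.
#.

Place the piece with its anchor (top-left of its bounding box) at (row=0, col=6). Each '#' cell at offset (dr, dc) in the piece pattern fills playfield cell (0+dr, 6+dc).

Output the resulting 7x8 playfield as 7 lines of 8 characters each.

Answer: ...#..##
......#.
......#.
##..#.##
#.#.#...
..#..#..
#.##..#.

Derivation:
Fill (0+0,6+0) = (0,6)
Fill (0+0,6+1) = (0,7)
Fill (0+1,6+0) = (1,6)
Fill (0+2,6+0) = (2,6)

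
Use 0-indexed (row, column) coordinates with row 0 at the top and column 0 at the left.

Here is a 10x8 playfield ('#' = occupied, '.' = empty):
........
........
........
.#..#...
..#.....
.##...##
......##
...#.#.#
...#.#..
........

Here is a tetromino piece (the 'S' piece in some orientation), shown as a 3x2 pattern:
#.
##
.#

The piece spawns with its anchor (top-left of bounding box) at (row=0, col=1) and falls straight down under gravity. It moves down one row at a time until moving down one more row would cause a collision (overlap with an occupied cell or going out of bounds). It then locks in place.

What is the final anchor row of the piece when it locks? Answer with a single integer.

Spawn at (row=0, col=1). Try each row:
  row 0: fits
  row 1: fits
  row 2: blocked -> lock at row 1

Answer: 1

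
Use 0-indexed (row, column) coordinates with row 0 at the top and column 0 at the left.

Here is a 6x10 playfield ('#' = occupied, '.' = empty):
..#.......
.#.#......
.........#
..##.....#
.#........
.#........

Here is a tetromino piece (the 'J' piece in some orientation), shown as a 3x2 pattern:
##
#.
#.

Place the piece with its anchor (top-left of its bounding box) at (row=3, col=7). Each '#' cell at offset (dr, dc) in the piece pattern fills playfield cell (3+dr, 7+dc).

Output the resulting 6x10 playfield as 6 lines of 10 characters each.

Fill (3+0,7+0) = (3,7)
Fill (3+0,7+1) = (3,8)
Fill (3+1,7+0) = (4,7)
Fill (3+2,7+0) = (5,7)

Answer: ..#.......
.#.#......
.........#
..##...###
.#.....#..
.#.....#..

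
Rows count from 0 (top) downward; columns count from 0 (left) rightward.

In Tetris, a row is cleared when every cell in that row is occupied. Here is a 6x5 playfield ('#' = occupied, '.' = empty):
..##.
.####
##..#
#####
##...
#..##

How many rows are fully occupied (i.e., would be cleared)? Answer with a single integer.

Check each row:
  row 0: 3 empty cells -> not full
  row 1: 1 empty cell -> not full
  row 2: 2 empty cells -> not full
  row 3: 0 empty cells -> FULL (clear)
  row 4: 3 empty cells -> not full
  row 5: 2 empty cells -> not full
Total rows cleared: 1

Answer: 1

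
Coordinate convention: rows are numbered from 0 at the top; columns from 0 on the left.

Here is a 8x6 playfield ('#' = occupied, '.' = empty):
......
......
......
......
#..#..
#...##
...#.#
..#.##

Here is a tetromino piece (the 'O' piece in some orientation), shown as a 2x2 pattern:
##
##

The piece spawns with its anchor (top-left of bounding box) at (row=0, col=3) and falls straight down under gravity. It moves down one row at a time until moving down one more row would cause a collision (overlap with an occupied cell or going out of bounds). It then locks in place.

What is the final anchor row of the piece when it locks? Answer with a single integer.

Answer: 2

Derivation:
Spawn at (row=0, col=3). Try each row:
  row 0: fits
  row 1: fits
  row 2: fits
  row 3: blocked -> lock at row 2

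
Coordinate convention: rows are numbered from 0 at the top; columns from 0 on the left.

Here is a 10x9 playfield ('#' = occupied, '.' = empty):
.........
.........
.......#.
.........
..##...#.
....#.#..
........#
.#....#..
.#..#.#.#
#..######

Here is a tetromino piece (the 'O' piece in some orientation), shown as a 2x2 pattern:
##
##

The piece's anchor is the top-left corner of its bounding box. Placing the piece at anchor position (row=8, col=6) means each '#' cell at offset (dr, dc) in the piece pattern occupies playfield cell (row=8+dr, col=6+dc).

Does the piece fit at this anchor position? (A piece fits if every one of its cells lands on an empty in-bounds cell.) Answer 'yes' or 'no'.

Check each piece cell at anchor (8, 6):
  offset (0,0) -> (8,6): occupied ('#') -> FAIL
  offset (0,1) -> (8,7): empty -> OK
  offset (1,0) -> (9,6): occupied ('#') -> FAIL
  offset (1,1) -> (9,7): occupied ('#') -> FAIL
All cells valid: no

Answer: no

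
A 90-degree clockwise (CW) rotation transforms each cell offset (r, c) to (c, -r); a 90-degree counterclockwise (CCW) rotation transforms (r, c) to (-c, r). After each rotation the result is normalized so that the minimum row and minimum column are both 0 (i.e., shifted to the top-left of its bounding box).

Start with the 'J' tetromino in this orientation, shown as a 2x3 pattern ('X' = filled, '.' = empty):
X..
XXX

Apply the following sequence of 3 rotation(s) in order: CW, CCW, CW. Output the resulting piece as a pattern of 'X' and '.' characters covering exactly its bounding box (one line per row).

Answer: XX
X.
X.

Derivation:
Start:
X..
XXX
After rotation 1 (CW):
XX
X.
X.
After rotation 2 (CCW):
X..
XXX
After rotation 3 (CW):
XX
X.
X.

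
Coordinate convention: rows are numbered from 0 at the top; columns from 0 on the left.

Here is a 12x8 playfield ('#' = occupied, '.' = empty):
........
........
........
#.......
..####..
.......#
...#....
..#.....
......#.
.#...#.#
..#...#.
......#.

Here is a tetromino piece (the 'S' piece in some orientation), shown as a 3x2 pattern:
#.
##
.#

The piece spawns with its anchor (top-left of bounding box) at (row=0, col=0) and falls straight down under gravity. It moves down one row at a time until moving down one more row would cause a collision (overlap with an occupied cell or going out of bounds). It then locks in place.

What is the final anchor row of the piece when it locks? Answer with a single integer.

Spawn at (row=0, col=0). Try each row:
  row 0: fits
  row 1: fits
  row 2: blocked -> lock at row 1

Answer: 1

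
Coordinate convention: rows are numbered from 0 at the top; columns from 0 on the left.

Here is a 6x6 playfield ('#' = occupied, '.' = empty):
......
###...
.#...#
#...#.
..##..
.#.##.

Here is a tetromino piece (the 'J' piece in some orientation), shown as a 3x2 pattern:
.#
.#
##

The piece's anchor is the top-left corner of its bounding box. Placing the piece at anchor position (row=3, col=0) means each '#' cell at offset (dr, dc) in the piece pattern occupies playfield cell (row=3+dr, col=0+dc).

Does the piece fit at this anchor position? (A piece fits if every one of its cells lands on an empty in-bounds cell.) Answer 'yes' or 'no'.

Check each piece cell at anchor (3, 0):
  offset (0,1) -> (3,1): empty -> OK
  offset (1,1) -> (4,1): empty -> OK
  offset (2,0) -> (5,0): empty -> OK
  offset (2,1) -> (5,1): occupied ('#') -> FAIL
All cells valid: no

Answer: no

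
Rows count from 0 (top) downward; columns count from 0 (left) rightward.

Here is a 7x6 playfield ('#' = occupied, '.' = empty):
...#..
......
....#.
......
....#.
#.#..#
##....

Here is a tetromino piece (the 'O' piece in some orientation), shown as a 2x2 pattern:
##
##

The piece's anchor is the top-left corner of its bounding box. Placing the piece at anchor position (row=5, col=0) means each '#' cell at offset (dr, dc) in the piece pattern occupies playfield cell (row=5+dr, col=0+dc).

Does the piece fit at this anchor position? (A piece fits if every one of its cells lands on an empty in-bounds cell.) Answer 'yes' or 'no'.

Answer: no

Derivation:
Check each piece cell at anchor (5, 0):
  offset (0,0) -> (5,0): occupied ('#') -> FAIL
  offset (0,1) -> (5,1): empty -> OK
  offset (1,0) -> (6,0): occupied ('#') -> FAIL
  offset (1,1) -> (6,1): occupied ('#') -> FAIL
All cells valid: no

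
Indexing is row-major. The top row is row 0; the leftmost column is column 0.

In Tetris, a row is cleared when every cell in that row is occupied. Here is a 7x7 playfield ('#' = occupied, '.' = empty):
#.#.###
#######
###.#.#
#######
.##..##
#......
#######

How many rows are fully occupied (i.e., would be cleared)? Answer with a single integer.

Answer: 3

Derivation:
Check each row:
  row 0: 2 empty cells -> not full
  row 1: 0 empty cells -> FULL (clear)
  row 2: 2 empty cells -> not full
  row 3: 0 empty cells -> FULL (clear)
  row 4: 3 empty cells -> not full
  row 5: 6 empty cells -> not full
  row 6: 0 empty cells -> FULL (clear)
Total rows cleared: 3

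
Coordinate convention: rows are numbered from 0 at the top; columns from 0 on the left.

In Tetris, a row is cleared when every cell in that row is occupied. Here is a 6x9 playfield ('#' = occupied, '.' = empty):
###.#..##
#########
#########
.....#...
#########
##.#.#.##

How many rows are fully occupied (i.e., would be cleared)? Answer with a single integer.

Check each row:
  row 0: 3 empty cells -> not full
  row 1: 0 empty cells -> FULL (clear)
  row 2: 0 empty cells -> FULL (clear)
  row 3: 8 empty cells -> not full
  row 4: 0 empty cells -> FULL (clear)
  row 5: 3 empty cells -> not full
Total rows cleared: 3

Answer: 3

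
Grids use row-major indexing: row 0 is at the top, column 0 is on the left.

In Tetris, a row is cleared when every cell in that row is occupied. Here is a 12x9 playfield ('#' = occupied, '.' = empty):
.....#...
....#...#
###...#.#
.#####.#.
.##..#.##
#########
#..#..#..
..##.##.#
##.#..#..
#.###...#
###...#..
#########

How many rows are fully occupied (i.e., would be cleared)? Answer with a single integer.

Check each row:
  row 0: 8 empty cells -> not full
  row 1: 7 empty cells -> not full
  row 2: 4 empty cells -> not full
  row 3: 3 empty cells -> not full
  row 4: 4 empty cells -> not full
  row 5: 0 empty cells -> FULL (clear)
  row 6: 6 empty cells -> not full
  row 7: 4 empty cells -> not full
  row 8: 5 empty cells -> not full
  row 9: 4 empty cells -> not full
  row 10: 5 empty cells -> not full
  row 11: 0 empty cells -> FULL (clear)
Total rows cleared: 2

Answer: 2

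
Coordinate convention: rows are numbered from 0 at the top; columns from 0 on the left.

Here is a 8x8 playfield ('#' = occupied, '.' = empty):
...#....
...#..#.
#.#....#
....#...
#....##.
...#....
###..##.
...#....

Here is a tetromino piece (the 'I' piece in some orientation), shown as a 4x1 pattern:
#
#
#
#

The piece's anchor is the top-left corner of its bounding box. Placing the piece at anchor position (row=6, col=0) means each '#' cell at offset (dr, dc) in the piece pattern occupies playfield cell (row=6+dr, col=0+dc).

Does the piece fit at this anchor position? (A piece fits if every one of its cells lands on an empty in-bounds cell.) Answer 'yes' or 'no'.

Check each piece cell at anchor (6, 0):
  offset (0,0) -> (6,0): occupied ('#') -> FAIL
  offset (1,0) -> (7,0): empty -> OK
  offset (2,0) -> (8,0): out of bounds -> FAIL
  offset (3,0) -> (9,0): out of bounds -> FAIL
All cells valid: no

Answer: no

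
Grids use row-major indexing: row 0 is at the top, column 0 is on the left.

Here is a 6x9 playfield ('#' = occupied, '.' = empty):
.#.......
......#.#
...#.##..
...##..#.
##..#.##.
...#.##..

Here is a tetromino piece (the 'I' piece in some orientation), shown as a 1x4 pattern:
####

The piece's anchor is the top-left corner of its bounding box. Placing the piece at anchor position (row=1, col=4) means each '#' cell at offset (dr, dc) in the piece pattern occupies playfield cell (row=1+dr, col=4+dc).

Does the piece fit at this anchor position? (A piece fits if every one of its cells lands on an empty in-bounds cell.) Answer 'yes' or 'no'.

Answer: no

Derivation:
Check each piece cell at anchor (1, 4):
  offset (0,0) -> (1,4): empty -> OK
  offset (0,1) -> (1,5): empty -> OK
  offset (0,2) -> (1,6): occupied ('#') -> FAIL
  offset (0,3) -> (1,7): empty -> OK
All cells valid: no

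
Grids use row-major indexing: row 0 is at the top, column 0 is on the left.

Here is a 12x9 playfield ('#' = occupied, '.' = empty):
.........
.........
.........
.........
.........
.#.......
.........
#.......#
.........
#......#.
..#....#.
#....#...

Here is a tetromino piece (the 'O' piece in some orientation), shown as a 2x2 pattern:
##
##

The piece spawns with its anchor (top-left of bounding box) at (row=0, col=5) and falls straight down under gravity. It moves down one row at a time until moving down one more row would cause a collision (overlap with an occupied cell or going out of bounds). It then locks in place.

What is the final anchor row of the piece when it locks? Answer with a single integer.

Spawn at (row=0, col=5). Try each row:
  row 0: fits
  row 1: fits
  row 2: fits
  row 3: fits
  row 4: fits
  row 5: fits
  row 6: fits
  row 7: fits
  row 8: fits
  row 9: fits
  row 10: blocked -> lock at row 9

Answer: 9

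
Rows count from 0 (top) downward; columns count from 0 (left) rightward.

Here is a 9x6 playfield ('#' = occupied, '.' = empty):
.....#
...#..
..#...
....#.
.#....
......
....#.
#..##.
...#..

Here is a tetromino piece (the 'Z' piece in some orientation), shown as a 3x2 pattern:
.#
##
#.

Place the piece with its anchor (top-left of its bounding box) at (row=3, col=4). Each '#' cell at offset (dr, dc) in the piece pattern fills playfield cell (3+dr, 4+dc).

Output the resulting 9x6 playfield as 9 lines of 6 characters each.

Answer: .....#
...#..
..#...
....##
.#..##
....#.
....#.
#..##.
...#..

Derivation:
Fill (3+0,4+1) = (3,5)
Fill (3+1,4+0) = (4,4)
Fill (3+1,4+1) = (4,5)
Fill (3+2,4+0) = (5,4)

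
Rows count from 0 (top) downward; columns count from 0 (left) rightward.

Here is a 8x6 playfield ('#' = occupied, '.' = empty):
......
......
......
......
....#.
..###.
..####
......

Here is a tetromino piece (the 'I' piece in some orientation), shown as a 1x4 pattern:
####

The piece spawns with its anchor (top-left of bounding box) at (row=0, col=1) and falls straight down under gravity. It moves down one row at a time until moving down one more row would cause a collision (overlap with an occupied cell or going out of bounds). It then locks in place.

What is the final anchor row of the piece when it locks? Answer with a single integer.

Spawn at (row=0, col=1). Try each row:
  row 0: fits
  row 1: fits
  row 2: fits
  row 3: fits
  row 4: blocked -> lock at row 3

Answer: 3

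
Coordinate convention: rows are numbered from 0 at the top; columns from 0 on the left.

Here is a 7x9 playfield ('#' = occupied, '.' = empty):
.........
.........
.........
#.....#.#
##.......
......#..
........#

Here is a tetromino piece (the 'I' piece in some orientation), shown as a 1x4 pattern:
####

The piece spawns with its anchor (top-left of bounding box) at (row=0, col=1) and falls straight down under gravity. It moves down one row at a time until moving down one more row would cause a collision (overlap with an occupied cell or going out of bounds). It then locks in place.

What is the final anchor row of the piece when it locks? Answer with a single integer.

Spawn at (row=0, col=1). Try each row:
  row 0: fits
  row 1: fits
  row 2: fits
  row 3: fits
  row 4: blocked -> lock at row 3

Answer: 3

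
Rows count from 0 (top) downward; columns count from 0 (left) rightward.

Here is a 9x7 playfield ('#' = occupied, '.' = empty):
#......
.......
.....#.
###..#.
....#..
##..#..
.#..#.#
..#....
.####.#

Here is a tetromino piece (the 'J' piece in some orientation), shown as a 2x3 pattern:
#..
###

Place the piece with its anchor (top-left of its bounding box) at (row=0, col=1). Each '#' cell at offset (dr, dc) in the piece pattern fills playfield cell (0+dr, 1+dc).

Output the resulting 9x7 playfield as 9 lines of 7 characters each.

Fill (0+0,1+0) = (0,1)
Fill (0+1,1+0) = (1,1)
Fill (0+1,1+1) = (1,2)
Fill (0+1,1+2) = (1,3)

Answer: ##.....
.###...
.....#.
###..#.
....#..
##..#..
.#..#.#
..#....
.####.#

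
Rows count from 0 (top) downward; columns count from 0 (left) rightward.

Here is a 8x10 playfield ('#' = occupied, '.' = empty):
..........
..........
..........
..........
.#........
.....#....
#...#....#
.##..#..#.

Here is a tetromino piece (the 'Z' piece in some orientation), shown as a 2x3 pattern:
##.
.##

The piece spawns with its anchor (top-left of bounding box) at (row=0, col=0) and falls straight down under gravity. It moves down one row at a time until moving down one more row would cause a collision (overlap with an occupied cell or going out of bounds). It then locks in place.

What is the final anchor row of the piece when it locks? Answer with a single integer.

Answer: 2

Derivation:
Spawn at (row=0, col=0). Try each row:
  row 0: fits
  row 1: fits
  row 2: fits
  row 3: blocked -> lock at row 2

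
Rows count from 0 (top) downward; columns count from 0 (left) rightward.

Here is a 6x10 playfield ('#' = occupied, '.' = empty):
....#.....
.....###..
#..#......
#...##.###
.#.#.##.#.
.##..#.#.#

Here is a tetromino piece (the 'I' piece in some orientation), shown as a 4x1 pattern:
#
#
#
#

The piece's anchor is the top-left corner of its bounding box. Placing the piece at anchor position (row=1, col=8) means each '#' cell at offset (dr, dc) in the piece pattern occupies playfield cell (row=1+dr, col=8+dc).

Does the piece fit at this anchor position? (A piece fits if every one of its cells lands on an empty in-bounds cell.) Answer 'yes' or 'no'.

Check each piece cell at anchor (1, 8):
  offset (0,0) -> (1,8): empty -> OK
  offset (1,0) -> (2,8): empty -> OK
  offset (2,0) -> (3,8): occupied ('#') -> FAIL
  offset (3,0) -> (4,8): occupied ('#') -> FAIL
All cells valid: no

Answer: no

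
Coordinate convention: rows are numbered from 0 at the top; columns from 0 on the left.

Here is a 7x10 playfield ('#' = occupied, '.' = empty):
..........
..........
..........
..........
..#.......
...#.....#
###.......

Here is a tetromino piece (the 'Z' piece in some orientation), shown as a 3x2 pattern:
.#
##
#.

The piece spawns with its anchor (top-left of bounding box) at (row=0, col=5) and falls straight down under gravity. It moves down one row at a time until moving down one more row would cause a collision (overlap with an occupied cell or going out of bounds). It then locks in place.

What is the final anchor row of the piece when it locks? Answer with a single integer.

Spawn at (row=0, col=5). Try each row:
  row 0: fits
  row 1: fits
  row 2: fits
  row 3: fits
  row 4: fits
  row 5: blocked -> lock at row 4

Answer: 4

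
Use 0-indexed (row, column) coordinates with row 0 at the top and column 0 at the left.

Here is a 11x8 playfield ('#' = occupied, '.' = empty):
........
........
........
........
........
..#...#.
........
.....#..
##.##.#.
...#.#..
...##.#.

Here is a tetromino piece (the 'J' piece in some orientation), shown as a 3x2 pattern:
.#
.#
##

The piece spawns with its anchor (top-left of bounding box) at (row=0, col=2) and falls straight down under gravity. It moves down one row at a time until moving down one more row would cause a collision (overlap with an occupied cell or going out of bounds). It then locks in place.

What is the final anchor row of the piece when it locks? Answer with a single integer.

Answer: 2

Derivation:
Spawn at (row=0, col=2). Try each row:
  row 0: fits
  row 1: fits
  row 2: fits
  row 3: blocked -> lock at row 2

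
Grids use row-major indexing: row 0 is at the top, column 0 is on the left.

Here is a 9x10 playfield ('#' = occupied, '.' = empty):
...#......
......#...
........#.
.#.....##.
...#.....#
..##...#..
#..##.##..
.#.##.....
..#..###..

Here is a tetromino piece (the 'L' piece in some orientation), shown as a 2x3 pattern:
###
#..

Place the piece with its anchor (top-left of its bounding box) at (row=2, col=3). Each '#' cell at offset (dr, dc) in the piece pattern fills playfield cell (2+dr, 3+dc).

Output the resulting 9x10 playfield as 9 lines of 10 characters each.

Fill (2+0,3+0) = (2,3)
Fill (2+0,3+1) = (2,4)
Fill (2+0,3+2) = (2,5)
Fill (2+1,3+0) = (3,3)

Answer: ...#......
......#...
...###..#.
.#.#...##.
...#.....#
..##...#..
#..##.##..
.#.##.....
..#..###..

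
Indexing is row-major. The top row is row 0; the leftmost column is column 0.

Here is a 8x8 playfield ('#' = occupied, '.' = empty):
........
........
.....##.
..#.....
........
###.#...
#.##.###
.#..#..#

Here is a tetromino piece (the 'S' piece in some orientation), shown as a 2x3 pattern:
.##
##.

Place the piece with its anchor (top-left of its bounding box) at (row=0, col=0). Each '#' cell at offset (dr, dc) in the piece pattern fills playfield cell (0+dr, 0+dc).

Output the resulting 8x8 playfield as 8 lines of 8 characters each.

Answer: .##.....
##......
.....##.
..#.....
........
###.#...
#.##.###
.#..#..#

Derivation:
Fill (0+0,0+1) = (0,1)
Fill (0+0,0+2) = (0,2)
Fill (0+1,0+0) = (1,0)
Fill (0+1,0+1) = (1,1)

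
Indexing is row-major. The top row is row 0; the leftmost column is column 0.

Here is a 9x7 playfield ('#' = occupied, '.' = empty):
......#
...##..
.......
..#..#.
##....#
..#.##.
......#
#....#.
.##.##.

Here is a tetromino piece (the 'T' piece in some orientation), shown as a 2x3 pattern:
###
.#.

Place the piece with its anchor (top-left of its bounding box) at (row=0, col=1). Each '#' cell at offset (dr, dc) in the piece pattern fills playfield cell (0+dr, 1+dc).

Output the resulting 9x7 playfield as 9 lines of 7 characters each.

Fill (0+0,1+0) = (0,1)
Fill (0+0,1+1) = (0,2)
Fill (0+0,1+2) = (0,3)
Fill (0+1,1+1) = (1,2)

Answer: .###..#
..###..
.......
..#..#.
##....#
..#.##.
......#
#....#.
.##.##.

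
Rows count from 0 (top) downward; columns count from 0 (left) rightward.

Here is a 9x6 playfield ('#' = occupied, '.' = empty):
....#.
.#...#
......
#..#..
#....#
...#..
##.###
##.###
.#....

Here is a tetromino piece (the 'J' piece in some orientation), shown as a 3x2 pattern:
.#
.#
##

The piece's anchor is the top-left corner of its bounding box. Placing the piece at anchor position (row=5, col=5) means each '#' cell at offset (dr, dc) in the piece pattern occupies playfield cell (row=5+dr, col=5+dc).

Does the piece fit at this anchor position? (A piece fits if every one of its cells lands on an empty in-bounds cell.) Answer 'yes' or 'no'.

Check each piece cell at anchor (5, 5):
  offset (0,1) -> (5,6): out of bounds -> FAIL
  offset (1,1) -> (6,6): out of bounds -> FAIL
  offset (2,0) -> (7,5): occupied ('#') -> FAIL
  offset (2,1) -> (7,6): out of bounds -> FAIL
All cells valid: no

Answer: no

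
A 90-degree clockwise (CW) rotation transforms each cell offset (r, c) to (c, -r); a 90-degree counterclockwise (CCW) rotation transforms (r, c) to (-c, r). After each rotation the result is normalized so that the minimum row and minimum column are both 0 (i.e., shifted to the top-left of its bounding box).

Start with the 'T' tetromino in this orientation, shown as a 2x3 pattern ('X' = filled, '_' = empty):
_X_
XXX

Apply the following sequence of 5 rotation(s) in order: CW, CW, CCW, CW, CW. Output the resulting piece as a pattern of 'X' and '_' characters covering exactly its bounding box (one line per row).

Start:
_X_
XXX
After rotation 1 (CW):
X_
XX
X_
After rotation 2 (CW):
XXX
_X_
After rotation 3 (CCW):
X_
XX
X_
After rotation 4 (CW):
XXX
_X_
After rotation 5 (CW):
_X
XX
_X

Answer: _X
XX
_X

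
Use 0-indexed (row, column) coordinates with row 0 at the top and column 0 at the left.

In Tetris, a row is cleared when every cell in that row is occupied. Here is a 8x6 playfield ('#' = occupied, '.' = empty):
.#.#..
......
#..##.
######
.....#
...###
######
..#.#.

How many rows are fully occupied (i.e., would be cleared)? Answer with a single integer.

Check each row:
  row 0: 4 empty cells -> not full
  row 1: 6 empty cells -> not full
  row 2: 3 empty cells -> not full
  row 3: 0 empty cells -> FULL (clear)
  row 4: 5 empty cells -> not full
  row 5: 3 empty cells -> not full
  row 6: 0 empty cells -> FULL (clear)
  row 7: 4 empty cells -> not full
Total rows cleared: 2

Answer: 2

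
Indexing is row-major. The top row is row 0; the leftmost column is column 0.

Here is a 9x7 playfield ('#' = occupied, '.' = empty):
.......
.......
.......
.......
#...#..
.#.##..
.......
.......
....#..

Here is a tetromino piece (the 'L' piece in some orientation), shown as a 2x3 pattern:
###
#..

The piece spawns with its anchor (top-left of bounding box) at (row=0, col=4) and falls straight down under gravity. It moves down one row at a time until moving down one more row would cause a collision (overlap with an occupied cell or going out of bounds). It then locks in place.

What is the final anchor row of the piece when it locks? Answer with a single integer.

Answer: 2

Derivation:
Spawn at (row=0, col=4). Try each row:
  row 0: fits
  row 1: fits
  row 2: fits
  row 3: blocked -> lock at row 2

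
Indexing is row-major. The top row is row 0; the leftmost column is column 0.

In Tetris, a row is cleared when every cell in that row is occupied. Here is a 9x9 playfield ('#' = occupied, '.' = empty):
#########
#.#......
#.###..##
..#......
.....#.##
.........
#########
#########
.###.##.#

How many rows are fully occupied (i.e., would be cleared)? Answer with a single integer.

Answer: 3

Derivation:
Check each row:
  row 0: 0 empty cells -> FULL (clear)
  row 1: 7 empty cells -> not full
  row 2: 3 empty cells -> not full
  row 3: 8 empty cells -> not full
  row 4: 6 empty cells -> not full
  row 5: 9 empty cells -> not full
  row 6: 0 empty cells -> FULL (clear)
  row 7: 0 empty cells -> FULL (clear)
  row 8: 3 empty cells -> not full
Total rows cleared: 3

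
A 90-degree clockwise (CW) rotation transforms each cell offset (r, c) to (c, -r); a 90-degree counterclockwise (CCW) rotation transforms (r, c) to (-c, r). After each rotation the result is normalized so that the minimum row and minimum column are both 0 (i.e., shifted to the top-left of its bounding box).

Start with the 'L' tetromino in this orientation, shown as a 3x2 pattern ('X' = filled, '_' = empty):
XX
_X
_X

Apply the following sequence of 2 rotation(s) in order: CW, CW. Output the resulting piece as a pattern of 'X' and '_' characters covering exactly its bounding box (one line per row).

Answer: X_
X_
XX

Derivation:
Start:
XX
_X
_X
After rotation 1 (CW):
__X
XXX
After rotation 2 (CW):
X_
X_
XX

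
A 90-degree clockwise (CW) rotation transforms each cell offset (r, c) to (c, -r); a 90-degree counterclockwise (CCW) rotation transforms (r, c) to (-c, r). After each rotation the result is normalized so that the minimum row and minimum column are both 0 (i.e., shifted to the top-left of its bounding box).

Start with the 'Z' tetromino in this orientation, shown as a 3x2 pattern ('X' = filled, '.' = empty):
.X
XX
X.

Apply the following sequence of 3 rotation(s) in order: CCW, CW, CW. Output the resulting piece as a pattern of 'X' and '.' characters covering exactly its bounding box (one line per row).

Start:
.X
XX
X.
After rotation 1 (CCW):
XX.
.XX
After rotation 2 (CW):
.X
XX
X.
After rotation 3 (CW):
XX.
.XX

Answer: XX.
.XX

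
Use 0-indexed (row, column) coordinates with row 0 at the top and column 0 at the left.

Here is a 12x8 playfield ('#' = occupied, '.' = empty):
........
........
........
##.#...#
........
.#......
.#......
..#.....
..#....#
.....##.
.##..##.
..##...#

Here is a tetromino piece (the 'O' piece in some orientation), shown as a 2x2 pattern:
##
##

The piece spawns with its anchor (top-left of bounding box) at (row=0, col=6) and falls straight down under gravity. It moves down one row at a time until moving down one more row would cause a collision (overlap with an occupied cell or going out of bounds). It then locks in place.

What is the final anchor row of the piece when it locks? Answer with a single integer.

Spawn at (row=0, col=6). Try each row:
  row 0: fits
  row 1: fits
  row 2: blocked -> lock at row 1

Answer: 1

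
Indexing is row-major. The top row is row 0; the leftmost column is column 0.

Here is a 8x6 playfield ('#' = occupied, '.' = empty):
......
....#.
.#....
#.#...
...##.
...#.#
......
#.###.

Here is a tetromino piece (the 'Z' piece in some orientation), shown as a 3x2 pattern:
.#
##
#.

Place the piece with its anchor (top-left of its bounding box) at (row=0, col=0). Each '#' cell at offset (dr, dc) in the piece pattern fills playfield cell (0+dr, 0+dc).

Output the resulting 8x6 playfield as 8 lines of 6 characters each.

Answer: .#....
##..#.
##....
#.#...
...##.
...#.#
......
#.###.

Derivation:
Fill (0+0,0+1) = (0,1)
Fill (0+1,0+0) = (1,0)
Fill (0+1,0+1) = (1,1)
Fill (0+2,0+0) = (2,0)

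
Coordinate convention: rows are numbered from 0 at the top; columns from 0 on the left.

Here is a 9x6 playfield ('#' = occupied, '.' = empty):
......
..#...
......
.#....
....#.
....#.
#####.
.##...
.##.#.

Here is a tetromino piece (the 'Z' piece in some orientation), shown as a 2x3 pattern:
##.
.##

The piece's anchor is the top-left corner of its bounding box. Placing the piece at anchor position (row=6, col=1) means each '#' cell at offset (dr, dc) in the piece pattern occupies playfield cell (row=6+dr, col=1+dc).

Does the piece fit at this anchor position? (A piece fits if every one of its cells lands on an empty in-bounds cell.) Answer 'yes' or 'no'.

Answer: no

Derivation:
Check each piece cell at anchor (6, 1):
  offset (0,0) -> (6,1): occupied ('#') -> FAIL
  offset (0,1) -> (6,2): occupied ('#') -> FAIL
  offset (1,1) -> (7,2): occupied ('#') -> FAIL
  offset (1,2) -> (7,3): empty -> OK
All cells valid: no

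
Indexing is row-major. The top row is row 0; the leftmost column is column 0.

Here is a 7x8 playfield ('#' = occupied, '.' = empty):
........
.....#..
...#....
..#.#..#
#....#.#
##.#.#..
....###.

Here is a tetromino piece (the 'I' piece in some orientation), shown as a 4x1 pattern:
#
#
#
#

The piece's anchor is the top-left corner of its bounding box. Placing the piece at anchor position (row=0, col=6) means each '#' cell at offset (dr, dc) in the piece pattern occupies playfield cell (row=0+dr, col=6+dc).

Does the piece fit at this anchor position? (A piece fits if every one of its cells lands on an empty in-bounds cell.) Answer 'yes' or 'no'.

Answer: yes

Derivation:
Check each piece cell at anchor (0, 6):
  offset (0,0) -> (0,6): empty -> OK
  offset (1,0) -> (1,6): empty -> OK
  offset (2,0) -> (2,6): empty -> OK
  offset (3,0) -> (3,6): empty -> OK
All cells valid: yes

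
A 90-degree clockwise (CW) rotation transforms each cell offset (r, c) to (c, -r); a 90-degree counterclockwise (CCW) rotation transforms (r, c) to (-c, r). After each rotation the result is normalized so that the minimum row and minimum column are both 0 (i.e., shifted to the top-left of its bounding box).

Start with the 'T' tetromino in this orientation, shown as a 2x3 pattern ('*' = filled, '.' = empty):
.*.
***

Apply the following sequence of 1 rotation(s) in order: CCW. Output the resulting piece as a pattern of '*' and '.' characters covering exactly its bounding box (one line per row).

Start:
.*.
***
After rotation 1 (CCW):
.*
**
.*

Answer: .*
**
.*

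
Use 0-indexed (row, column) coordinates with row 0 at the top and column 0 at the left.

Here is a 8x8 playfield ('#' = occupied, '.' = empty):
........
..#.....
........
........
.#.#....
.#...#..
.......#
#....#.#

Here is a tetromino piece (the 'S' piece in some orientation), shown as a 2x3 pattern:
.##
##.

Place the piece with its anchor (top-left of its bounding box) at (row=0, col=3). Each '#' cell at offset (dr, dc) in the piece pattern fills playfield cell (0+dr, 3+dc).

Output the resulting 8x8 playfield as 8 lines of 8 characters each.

Answer: ....##..
..###...
........
........
.#.#....
.#...#..
.......#
#....#.#

Derivation:
Fill (0+0,3+1) = (0,4)
Fill (0+0,3+2) = (0,5)
Fill (0+1,3+0) = (1,3)
Fill (0+1,3+1) = (1,4)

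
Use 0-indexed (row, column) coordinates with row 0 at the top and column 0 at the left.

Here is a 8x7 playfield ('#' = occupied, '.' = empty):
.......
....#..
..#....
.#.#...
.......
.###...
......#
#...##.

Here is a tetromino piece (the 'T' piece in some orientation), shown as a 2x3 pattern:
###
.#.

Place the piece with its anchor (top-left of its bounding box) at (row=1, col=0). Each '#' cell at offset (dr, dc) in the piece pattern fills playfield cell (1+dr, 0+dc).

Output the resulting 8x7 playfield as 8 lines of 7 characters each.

Fill (1+0,0+0) = (1,0)
Fill (1+0,0+1) = (1,1)
Fill (1+0,0+2) = (1,2)
Fill (1+1,0+1) = (2,1)

Answer: .......
###.#..
.##....
.#.#...
.......
.###...
......#
#...##.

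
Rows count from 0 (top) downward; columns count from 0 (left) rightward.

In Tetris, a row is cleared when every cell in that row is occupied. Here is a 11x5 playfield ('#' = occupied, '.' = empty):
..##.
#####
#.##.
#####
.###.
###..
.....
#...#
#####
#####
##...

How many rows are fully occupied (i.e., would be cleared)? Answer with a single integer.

Check each row:
  row 0: 3 empty cells -> not full
  row 1: 0 empty cells -> FULL (clear)
  row 2: 2 empty cells -> not full
  row 3: 0 empty cells -> FULL (clear)
  row 4: 2 empty cells -> not full
  row 5: 2 empty cells -> not full
  row 6: 5 empty cells -> not full
  row 7: 3 empty cells -> not full
  row 8: 0 empty cells -> FULL (clear)
  row 9: 0 empty cells -> FULL (clear)
  row 10: 3 empty cells -> not full
Total rows cleared: 4

Answer: 4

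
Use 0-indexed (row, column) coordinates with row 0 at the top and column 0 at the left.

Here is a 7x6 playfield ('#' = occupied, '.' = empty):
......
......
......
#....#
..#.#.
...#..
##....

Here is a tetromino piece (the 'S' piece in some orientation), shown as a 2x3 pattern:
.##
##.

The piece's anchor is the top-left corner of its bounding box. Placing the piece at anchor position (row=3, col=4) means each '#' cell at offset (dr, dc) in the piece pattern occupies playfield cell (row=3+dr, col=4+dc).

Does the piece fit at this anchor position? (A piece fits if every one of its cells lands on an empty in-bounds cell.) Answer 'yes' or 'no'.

Check each piece cell at anchor (3, 4):
  offset (0,1) -> (3,5): occupied ('#') -> FAIL
  offset (0,2) -> (3,6): out of bounds -> FAIL
  offset (1,0) -> (4,4): occupied ('#') -> FAIL
  offset (1,1) -> (4,5): empty -> OK
All cells valid: no

Answer: no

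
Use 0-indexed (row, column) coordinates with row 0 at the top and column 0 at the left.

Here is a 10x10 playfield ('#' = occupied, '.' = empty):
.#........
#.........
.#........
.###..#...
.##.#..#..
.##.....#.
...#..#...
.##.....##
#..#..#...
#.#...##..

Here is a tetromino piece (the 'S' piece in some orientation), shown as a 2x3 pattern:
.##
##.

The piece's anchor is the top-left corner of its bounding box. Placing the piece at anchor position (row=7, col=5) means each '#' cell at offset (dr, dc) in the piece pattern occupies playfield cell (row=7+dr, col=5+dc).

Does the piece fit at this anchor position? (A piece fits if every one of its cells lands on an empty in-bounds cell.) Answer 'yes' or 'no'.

Answer: no

Derivation:
Check each piece cell at anchor (7, 5):
  offset (0,1) -> (7,6): empty -> OK
  offset (0,2) -> (7,7): empty -> OK
  offset (1,0) -> (8,5): empty -> OK
  offset (1,1) -> (8,6): occupied ('#') -> FAIL
All cells valid: no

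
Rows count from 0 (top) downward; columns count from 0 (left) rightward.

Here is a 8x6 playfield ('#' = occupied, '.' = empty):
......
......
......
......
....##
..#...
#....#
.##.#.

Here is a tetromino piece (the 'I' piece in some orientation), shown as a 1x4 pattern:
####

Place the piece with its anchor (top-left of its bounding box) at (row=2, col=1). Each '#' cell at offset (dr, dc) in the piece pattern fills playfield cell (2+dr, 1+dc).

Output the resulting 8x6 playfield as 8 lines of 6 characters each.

Answer: ......
......
.####.
......
....##
..#...
#....#
.##.#.

Derivation:
Fill (2+0,1+0) = (2,1)
Fill (2+0,1+1) = (2,2)
Fill (2+0,1+2) = (2,3)
Fill (2+0,1+3) = (2,4)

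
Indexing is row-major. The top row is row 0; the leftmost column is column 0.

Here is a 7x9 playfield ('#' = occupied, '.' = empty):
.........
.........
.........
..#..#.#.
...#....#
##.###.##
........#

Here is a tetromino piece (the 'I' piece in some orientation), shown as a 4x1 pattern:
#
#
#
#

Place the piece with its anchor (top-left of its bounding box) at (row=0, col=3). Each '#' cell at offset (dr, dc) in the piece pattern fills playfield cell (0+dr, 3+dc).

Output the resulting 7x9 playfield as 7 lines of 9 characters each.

Answer: ...#.....
...#.....
...#.....
..##.#.#.
...#....#
##.###.##
........#

Derivation:
Fill (0+0,3+0) = (0,3)
Fill (0+1,3+0) = (1,3)
Fill (0+2,3+0) = (2,3)
Fill (0+3,3+0) = (3,3)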